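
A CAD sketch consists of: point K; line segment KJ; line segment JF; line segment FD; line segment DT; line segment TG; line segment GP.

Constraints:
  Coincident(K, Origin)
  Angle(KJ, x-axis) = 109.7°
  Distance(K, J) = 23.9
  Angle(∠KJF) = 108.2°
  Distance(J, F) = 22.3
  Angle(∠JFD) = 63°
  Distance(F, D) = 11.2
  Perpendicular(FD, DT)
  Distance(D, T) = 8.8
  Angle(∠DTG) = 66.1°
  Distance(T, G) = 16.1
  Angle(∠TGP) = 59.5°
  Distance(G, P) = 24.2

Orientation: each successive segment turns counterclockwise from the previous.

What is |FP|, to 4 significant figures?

20.01

K is at the origin; KJ runs at 109.7° with length 23.9, so J = (-8.057, 22.50). ∠KJF = 108.2° gives JF at -178.5° from the x-axis; with |JF| = 22.3, F = (-30.35, 21.92). ∠JFD = 63.0° gives FD at -61.50° from the x-axis; with |FD| = 11.2, D = (-25.00, 12.07). FD ⟂ DT, so DT runs at 28.50°; with |DT| = 8.8, T = (-17.27, 16.27). ∠DTG = 66.1° gives TG at 142.4° from the x-axis; with |TG| = 16.1, G = (-30.03, 26.10). ∠TGP = 59.5° gives GP at -97.10° from the x-axis; with |GP| = 24.2, P = (-33.02, 2.083). Then |FP| = |P − F| = 20.01.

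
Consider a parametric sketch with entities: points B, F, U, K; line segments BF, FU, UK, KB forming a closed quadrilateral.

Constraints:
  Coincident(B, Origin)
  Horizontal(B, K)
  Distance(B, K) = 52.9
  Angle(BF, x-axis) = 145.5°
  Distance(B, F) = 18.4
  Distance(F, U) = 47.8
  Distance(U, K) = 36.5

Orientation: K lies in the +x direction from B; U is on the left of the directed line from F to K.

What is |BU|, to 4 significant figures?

40.47

Checks: |FU| = 47.80 ✓; |UK| = 36.50 ✓.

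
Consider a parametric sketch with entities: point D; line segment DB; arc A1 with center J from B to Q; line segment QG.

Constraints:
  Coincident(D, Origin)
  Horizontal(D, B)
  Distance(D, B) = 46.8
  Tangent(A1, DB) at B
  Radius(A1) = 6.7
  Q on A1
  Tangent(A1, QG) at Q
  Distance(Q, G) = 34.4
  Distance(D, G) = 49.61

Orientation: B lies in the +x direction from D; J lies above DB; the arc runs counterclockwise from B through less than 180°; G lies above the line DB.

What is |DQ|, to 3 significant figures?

53.3

Checks: |JQ| = 6.700 ✓; ∠(JQ, QG) = 90.00° ✓; |QG| = 34.40 ✓; |DG| = 49.61 ✓.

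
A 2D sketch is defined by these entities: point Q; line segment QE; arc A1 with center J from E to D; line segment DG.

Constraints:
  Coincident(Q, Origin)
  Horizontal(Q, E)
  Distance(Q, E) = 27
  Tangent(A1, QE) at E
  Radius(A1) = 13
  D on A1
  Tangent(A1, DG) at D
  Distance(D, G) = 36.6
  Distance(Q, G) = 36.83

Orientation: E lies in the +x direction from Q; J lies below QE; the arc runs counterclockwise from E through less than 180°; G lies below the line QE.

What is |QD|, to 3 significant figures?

17.1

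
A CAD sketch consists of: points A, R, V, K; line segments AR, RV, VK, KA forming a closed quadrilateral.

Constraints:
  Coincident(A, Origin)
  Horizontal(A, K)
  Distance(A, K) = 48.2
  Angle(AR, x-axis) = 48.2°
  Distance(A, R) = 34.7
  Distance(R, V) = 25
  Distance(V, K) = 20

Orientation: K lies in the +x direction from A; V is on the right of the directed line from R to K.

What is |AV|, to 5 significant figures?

28.283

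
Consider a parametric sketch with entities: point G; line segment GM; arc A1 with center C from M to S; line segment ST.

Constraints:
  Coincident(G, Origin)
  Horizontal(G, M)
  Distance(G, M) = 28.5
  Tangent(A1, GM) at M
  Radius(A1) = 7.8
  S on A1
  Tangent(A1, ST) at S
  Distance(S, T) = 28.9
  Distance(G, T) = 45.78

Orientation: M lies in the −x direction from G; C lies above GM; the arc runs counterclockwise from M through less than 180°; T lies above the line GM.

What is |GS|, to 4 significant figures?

22.78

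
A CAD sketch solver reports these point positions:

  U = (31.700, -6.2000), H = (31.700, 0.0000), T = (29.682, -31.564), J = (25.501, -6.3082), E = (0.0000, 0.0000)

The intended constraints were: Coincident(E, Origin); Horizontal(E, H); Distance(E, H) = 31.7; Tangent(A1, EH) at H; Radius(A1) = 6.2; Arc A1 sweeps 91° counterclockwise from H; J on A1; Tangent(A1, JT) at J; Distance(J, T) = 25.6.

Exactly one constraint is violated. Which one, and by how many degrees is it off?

Tangent(A1, JT) at J — off by 8.40°.

E = (0.00, 0.00) ✓; E.y = 0.00, H.y = 0.00 ✓; |EH| = 31.70 ✓; ∠(UH, HE) = 90.00° ✓; |UH| = 6.200 ✓; bearing(U→J) − bearing(U→H) = 91.00° ✓; |UJ| = 6.200 ✓; ∠(UJ, JT) = 81.60° ✗; |JT| = 25.60 ✓.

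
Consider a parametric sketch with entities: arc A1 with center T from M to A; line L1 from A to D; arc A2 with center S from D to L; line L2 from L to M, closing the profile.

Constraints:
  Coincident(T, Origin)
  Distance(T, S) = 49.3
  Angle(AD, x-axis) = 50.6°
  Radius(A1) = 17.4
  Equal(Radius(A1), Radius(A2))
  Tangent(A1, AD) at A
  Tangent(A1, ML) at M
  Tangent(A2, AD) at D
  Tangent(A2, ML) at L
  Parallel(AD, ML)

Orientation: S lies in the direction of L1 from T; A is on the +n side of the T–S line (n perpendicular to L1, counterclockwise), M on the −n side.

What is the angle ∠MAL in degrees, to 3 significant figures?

54.8°

The slot axis is L1's direction at 50.6°, so u = (cos 50.6°, sin 50.6°) = (0.635, 0.773) and n = (−sin 50.6°, cos 50.6°) = (-0.773, 0.635). T is at the origin and S lies 49.3 along u from T, so S = 49.3·u = (31.3, 38.1). Tangency of A1 to both parallel lines with radius 17.4 puts A and M at T ± 17.4·n: A = (-13.4, 11.0), M = (13.4, -11.0). Equal radii place D and L the same way about S: D = S + 17.4·n = (17.8, 49.1), L = S − 17.4·n = (44.7, 27.1). Then cos ∠MAL = AM·AL / (|AM||AL|), giving 54.8°.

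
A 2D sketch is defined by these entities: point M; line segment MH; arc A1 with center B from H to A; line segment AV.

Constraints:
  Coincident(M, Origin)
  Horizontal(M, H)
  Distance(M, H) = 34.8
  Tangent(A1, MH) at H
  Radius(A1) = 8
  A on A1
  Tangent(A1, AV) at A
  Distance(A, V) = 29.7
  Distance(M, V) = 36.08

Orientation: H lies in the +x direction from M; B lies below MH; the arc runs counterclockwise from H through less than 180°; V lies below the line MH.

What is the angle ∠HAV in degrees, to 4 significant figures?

146.3°

M is at the origin; M and H share the same y with |MH| = 34.8 and H on the +x side, so H = (34.80, 0.000). A1 meets MH tangentially, so BH is at right angles to MH, so B = H + (0, -8) = (34.80, -8.000). Since BA ⟂ AV (tangency), |BV| = √(8.0² + 29.7²) = 30.76 regardless of where A sits on A1. So V lies on both circle(M, 36.08) and circle(B, 30.76); the below-MH intersection is V = (16.00, -32.34). A is the foot of the tangent from V: A = (27.42, -4.924).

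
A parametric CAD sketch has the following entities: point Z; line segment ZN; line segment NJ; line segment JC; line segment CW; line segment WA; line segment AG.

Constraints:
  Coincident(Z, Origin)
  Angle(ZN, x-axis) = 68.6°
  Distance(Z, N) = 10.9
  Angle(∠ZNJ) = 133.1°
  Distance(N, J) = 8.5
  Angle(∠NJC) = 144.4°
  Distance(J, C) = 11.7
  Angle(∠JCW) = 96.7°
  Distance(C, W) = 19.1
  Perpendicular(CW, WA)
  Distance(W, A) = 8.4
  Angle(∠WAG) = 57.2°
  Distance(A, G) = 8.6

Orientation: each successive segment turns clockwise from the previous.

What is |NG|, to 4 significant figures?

17.83

CW is perpendicular to WA, so WA runs at 172.8°; with |WA| = 8.4, A = (12.50, -7.416). ∠WAG = 57.2° gives AG at 50.00° from the x-axis; with |AG| = 8.6, G = (18.03, -0.8279). Then |NG| = |G − N| = 17.83.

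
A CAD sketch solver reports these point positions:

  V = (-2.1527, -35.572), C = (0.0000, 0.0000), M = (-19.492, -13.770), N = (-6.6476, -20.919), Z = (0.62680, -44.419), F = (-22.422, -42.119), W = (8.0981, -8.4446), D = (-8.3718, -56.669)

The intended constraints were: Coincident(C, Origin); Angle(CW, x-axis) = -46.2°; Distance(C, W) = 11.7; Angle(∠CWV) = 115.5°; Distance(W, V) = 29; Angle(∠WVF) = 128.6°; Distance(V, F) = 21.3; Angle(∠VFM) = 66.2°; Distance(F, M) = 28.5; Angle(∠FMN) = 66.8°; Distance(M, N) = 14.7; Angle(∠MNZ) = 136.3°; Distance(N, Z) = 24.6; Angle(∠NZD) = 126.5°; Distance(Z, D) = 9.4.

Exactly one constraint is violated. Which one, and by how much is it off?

Distance(Z, D) = 9.4 — off by 5.80.

C = (0.00, 0.00) ✓; CW at -46.20° ✓; |CW| = 11.70 ✓; ∠CWV = 115.5° ✓; |WV| = 29.00 ✓; ∠WVF = 128.6° ✓; |VF| = 21.30 ✓; ∠VFM = 66.20° ✓; |FM| = 28.50 ✓; ∠FMN = 66.80° ✓; |MN| = 14.70 ✓; ∠MNZ = 136.3° ✓; |NZ| = 24.60 ✓; ∠NZD = 126.5° ✓; |ZD| = 15.20 ✗.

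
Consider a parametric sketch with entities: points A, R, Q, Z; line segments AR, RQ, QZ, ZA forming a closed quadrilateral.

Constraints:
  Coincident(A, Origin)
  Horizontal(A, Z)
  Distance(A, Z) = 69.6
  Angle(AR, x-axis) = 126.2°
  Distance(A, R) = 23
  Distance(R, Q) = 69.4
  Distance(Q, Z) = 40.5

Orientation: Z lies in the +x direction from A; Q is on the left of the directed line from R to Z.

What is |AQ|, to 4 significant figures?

64.93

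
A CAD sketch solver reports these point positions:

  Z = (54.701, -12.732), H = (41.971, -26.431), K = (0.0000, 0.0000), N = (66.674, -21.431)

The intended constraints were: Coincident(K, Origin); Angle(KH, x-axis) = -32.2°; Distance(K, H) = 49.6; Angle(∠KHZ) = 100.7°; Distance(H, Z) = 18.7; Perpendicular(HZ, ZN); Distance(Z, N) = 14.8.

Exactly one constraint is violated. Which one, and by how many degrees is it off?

Perpendicular(HZ, ZN) — off by 6.90°.

K = (0.00, 0.00) ✓; KH at -32.20° ✓; |KH| = 49.60 ✓; ∠KHZ = 100.7° ✓; |HZ| = 18.70 ✓; ∠(HZ, ZN) = 83.10° ✗; |ZN| = 14.80 ✓.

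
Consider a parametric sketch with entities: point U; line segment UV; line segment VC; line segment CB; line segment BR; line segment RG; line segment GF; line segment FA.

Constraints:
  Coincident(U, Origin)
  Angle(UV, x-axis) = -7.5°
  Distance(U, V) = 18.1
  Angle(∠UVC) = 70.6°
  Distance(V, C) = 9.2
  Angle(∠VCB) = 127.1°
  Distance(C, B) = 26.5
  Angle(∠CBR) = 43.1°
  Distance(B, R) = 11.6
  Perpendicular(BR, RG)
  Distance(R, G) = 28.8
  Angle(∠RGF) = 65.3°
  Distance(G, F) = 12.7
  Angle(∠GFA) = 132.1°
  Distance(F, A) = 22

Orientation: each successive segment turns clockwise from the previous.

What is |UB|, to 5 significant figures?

19.599

U is at the origin; UV runs at -7.5° with length 18.1, so V = (17.945, -2.3625). ∠UVC = 70.6° gives VC at -116.90° from the x-axis; with |VC| = 9.2, C = (13.783, -10.567). ∠VCB = 127.1° gives CB at -169.80° from the x-axis; with |CB| = 26.5, B = (-12.298, -15.260). Then |UB| = |B − U| = 19.599.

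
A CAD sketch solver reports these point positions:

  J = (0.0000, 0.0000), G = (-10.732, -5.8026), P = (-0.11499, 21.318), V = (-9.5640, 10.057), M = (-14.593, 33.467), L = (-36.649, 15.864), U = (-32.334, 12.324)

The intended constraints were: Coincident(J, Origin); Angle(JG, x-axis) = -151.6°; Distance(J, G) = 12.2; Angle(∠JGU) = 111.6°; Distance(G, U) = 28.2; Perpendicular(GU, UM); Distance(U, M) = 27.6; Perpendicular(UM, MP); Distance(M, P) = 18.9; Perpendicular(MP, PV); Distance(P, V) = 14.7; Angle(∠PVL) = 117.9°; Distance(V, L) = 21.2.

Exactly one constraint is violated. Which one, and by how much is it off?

Distance(V, L) = 21.2 — off by 6.50.

J = (0.00, 0.00) ✓; JG at -151.6° ✓; |JG| = 12.20 ✓; ∠JGU = 111.6° ✓; |GU| = 28.20 ✓; ∠(GU, UM) = 90.00° ✓; |UM| = 27.60 ✓; ∠(UM, MP) = 90.00° ✓; |MP| = 18.90 ✓; ∠(MP, PV) = 90.00° ✓; |PV| = 14.70 ✓; ∠PVL = 117.9° ✓; |VL| = 27.70 ✗.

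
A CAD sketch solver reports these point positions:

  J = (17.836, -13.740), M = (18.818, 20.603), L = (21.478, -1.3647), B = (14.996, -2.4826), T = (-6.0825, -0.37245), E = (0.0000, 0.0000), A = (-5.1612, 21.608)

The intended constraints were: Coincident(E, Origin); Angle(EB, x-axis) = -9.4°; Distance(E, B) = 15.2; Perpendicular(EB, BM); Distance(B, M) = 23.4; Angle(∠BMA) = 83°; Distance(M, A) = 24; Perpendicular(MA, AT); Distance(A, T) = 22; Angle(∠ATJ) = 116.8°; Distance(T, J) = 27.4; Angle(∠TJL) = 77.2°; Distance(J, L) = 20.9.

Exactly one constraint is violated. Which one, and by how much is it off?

Distance(J, L) = 20.9 — off by 8.00.

E = (0.00, 0.00) ✓; EB at -9.400° ✓; |EB| = 15.20 ✓; ∠(EB, BM) = 90.00° ✓; |BM| = 23.40 ✓; ∠BMA = 83.00° ✓; |MA| = 24.00 ✓; ∠(MA, AT) = 90.00° ✓; |AT| = 22.00 ✓; ∠ATJ = 116.8° ✓; |TJ| = 27.40 ✓; ∠TJL = 77.20° ✓; |JL| = 12.90 ✗.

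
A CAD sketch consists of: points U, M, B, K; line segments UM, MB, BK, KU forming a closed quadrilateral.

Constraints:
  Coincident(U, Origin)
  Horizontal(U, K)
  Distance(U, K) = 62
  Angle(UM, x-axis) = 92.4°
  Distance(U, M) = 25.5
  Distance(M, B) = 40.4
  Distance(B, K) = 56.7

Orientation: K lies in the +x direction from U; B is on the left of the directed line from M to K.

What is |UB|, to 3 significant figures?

58.1

U is at the origin; UK is horizontal with |UK| = 62.0 and K in +x, so K = (62.0, 0). UM runs at 92.4° with |UM| = 25.5, so M = (-1.07, 25.5). B is determined by |MB| = 40.4 and |BK| = 56.7 together: it lies at the intersection of circle(M, 40.4) and circle(K, 56.7). With |MK| = 68.0, the foot of the radical line on MK is 22.4 from M and the perpendicular offset is √(40.4² − 22.4²) = 33.6. Taking the left-of-MK solution: B = (32.3, 48.3).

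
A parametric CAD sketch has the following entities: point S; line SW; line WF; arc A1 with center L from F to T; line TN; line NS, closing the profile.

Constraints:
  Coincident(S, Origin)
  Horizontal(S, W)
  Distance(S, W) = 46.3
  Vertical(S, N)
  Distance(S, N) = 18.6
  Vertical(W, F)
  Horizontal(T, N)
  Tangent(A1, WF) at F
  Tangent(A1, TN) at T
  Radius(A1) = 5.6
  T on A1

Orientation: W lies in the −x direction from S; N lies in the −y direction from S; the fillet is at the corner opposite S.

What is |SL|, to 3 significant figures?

42.7

S and N share the same x with |SN| = 18.6 and N on the −y side, so N = (0.00, -18.6). The virtual corner opposite S is at (-46.3, -18.6). The tangent condition forces LF to be normal to WF and the tangent condition forces LT to be normal to TN, with radius 5.6, so the center L sits 5.6 in from both sides at L = (-40.7, -13.0). Then |SL| = |L − S| = 42.7.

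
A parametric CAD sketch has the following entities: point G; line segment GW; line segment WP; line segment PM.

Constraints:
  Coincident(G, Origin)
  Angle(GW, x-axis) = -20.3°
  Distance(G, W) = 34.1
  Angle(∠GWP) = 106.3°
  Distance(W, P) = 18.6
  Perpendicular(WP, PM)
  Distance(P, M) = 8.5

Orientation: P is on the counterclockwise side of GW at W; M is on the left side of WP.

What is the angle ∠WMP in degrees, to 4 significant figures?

65.44°

G is at the origin; GW runs at -20.3° with length 34.1, so W = 34.1·(cos -20.3°, sin -20.3°) = (31.98, -11.83). ∠GWP = 106.3°, so WP runs at -20.3° + (180° − 106.3°) = 53.40° from the x-axis; with |WP| = 18.6, P = W + 18.6·(cos 53.40°, sin 53.40°) = (43.07, 3.102). WP ⟂ PM; with |PM| = 8.5 on the left of WP, M = P + 8.5·(-0.8028, 0.5962) = (36.25, 8.170). Then cos ∠WMP = MW·MP / (|MW||MP|), giving 65.44°.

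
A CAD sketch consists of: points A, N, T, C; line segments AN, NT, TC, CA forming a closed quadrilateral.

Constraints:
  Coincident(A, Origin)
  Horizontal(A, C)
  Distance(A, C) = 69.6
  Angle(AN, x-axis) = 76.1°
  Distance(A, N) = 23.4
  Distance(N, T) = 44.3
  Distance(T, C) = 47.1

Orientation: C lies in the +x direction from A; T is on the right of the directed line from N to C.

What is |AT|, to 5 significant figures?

30.637

Checks: |NT| = 44.30 ✓; |TC| = 47.10 ✓.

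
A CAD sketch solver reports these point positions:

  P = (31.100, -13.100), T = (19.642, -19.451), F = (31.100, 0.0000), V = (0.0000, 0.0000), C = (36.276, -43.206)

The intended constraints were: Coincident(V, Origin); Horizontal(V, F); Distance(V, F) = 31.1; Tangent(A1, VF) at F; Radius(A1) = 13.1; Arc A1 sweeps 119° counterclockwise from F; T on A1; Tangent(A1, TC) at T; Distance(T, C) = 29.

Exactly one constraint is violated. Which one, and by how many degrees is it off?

Tangent(A1, TC) at T — off by 6.00°.

V = (0.00, 0.00) ✓; V.y = 0.00, F.y = 0.00 ✓; |VF| = 31.10 ✓; ∠(PF, FV) = 90.00° ✓; |PF| = 13.10 ✓; bearing(P→T) − bearing(P→F) = 119.0° ✓; |PT| = 13.10 ✓; ∠(PT, TC) = 84.00° ✗; |TC| = 29.00 ✓.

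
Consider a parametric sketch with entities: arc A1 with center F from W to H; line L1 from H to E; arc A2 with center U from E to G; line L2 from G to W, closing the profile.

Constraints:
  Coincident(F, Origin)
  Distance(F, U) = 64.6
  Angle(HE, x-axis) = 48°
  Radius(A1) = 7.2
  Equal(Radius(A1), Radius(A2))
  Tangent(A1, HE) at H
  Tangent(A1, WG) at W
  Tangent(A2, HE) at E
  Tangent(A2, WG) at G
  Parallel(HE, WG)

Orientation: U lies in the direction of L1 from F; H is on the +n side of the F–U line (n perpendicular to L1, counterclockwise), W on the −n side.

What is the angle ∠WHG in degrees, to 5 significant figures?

77.434°

The slot axis is L1's direction at 48.0°, so u = (cos 48.0°, sin 48.0°) = (0.66913, 0.74314) and n = (−sin 48.0°, cos 48.0°) = (-0.74314, 0.66913). F is at the origin and U lies 64.6 along u from F, so U = 64.6·u = (43.226, 48.007). Tangency of A1 to both parallel lines with radius 7.2 puts H and W at F ± 7.2·n: H = (-5.3506, 4.8177), W = (5.3506, -4.8177). Equal radii place E and G the same way about U: E = U + 7.2·n = (37.875, 52.825), G = U − 7.2·n = (48.576, 43.189). Then cos ∠WHG = HW·HG / (|HW||HG|), giving 77.434°.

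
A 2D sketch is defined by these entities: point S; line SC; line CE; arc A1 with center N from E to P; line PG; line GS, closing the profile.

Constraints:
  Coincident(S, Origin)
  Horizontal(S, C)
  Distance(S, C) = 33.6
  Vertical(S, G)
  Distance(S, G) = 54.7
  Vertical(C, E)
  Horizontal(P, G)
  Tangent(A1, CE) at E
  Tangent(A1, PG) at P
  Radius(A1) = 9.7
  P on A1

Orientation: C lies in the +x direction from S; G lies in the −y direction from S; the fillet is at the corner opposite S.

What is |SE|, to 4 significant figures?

56.16

S is at the origin; SC is horizontal with |SC| = 33.6 and C on the +x side, so C = (33.60, 0.000). S and G share the same x with |SG| = 54.7 and G on the −y side, so G = (0.000, -54.70). The virtual corner opposite S is at (33.60, -54.70). Tangency of A1 to CE means the radius NE is perpendicular to CE and tangency of A1 to PG means the radius NP is perpendicular to PG, with radius 9.7, so the center N sits 9.7 in from both sides at N = (23.90, -45.00). That places the tangent points at E = (33.60, -45.00) on CE and P = (23.90, -54.70) on PG. Then |SE| = |E − S| = 56.16.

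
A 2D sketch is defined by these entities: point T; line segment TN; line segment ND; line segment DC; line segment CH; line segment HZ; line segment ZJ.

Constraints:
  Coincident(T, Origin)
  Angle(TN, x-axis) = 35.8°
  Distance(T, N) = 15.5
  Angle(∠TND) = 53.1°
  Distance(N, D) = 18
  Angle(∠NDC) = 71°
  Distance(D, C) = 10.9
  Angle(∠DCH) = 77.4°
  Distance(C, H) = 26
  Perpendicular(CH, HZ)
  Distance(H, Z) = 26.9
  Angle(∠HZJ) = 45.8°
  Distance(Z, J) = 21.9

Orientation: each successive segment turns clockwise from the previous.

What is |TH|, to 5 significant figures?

23.149

T is at the origin; TN runs at 35.8° with length 15.5, so N = (12.571, 9.0668). ∠TND = 53.1° gives ND at -91.100° from the x-axis; with |ND| = 18.0, D = (12.226, -8.9298). ∠NDC = 71.0° gives DC at 159.90° from the x-axis; with |DC| = 10.9, C = (1.9898, -5.1839). ∠DCH = 77.4° gives CH at 57.300° from the x-axis; with |CH| = 26.0, H = (16.036, 16.695). Then |TH| = |H − T| = 23.149.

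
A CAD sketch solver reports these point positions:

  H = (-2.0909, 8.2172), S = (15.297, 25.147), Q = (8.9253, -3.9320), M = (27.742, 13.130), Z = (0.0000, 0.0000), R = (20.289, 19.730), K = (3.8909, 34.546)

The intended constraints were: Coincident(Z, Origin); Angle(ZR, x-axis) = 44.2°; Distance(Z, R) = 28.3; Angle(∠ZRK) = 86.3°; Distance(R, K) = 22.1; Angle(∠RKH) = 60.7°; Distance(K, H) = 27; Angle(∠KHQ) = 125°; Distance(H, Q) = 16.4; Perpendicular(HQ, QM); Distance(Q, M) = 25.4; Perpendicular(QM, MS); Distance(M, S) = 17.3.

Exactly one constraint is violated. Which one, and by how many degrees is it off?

Perpendicular(QM, MS) — off by 3.80°.

Z = (0.00, 0.00) ✓; ZR at 44.20° ✓; |ZR| = 28.30 ✓; ∠ZRK = 86.30° ✓; |RK| = 22.10 ✓; ∠RKH = 60.70° ✓; |KH| = 27.00 ✓; ∠KHQ = 125.0° ✓; |HQ| = 16.40 ✓; ∠(HQ, QM) = 90.00° ✓; |QM| = 25.40 ✓; ∠(QM, MS) = 93.80° ✗; |MS| = 17.30 ✓.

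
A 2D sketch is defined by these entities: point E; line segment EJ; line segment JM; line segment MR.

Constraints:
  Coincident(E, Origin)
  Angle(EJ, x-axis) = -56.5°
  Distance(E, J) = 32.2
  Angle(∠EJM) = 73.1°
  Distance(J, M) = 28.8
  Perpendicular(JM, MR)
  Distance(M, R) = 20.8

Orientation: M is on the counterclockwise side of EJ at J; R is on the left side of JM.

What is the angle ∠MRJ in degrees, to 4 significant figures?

54.16°

E is at the origin; EJ runs at -56.5° with length 32.2, so J = 32.2·(cos -56.5°, sin -56.5°) = (17.77, -26.85). ∠EJM = 73.1°, so JM runs at -56.5° + (180° − 73.1°) = 50.40° from the x-axis; with |JM| = 28.8, M = J + 28.8·(cos 50.40°, sin 50.40°) = (36.13, -4.660). JM is perpendicular to MR; with |MR| = 20.8 on the left of JM, R = M + 20.8·(-0.7705, 0.6374) = (20.10, 8.598). Then cos ∠MRJ = RM·RJ / (|RM||RJ|), giving 54.16°.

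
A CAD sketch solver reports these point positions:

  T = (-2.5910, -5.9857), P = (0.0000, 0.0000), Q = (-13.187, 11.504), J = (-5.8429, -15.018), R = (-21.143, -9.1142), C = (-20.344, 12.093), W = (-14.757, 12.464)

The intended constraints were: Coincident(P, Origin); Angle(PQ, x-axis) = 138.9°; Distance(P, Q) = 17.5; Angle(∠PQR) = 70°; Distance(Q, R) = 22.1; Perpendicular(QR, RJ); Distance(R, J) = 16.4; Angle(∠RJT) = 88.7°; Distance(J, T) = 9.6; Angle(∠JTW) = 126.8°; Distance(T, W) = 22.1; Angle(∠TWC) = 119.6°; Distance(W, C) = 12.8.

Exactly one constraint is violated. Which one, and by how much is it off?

Distance(W, C) = 12.8 — off by 7.20.

P = (0.00, 0.00) ✓; PQ at 138.9° ✓; |PQ| = 17.50 ✓; ∠PQR = 70.00° ✓; |QR| = 22.10 ✓; ∠(QR, RJ) = 90.00° ✓; |RJ| = 16.40 ✓; ∠RJT = 88.70° ✓; |JT| = 9.600 ✓; ∠JTW = 126.8° ✓; |TW| = 22.10 ✓; ∠TWC = 119.6° ✓; |WC| = 5.599 ✗.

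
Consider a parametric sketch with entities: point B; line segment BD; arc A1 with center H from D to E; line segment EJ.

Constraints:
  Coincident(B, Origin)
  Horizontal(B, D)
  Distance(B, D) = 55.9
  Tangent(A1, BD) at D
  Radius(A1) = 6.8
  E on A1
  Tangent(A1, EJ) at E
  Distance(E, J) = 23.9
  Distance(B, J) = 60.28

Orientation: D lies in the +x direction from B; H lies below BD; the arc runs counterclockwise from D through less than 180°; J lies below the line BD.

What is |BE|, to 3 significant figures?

49.7

Checks: |HE| = 6.800 ✓; ∠(HE, EJ) = 90.00° ✓; |EJ| = 23.90 ✓; |BJ| = 60.28 ✓.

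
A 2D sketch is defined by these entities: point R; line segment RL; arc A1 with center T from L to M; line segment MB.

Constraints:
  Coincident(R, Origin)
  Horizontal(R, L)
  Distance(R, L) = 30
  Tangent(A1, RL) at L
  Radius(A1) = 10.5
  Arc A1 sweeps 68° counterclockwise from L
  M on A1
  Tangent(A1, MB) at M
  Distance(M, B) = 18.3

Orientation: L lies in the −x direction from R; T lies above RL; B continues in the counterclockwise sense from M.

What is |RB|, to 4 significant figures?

27.09

R is at the origin; RL is horizontal with |RL| = 30.0 and L on the −x side, so L = (-30.00, 0.000). A1 meets RL tangentially, so TL is at right angles to RL, so T = L + (0, 10.5) = (-30.00, 10.50). On A1, L sits at bearing -90° from T; a 68° counterclockwise sweep puts M at bearing -22°, so M = T + 10.5·(cos -22°, sin -22°) = (-20.26, 6.567). Since A1 is tangent to MB there, TM ⟂ MB, so MB runs along (−sin -22°, cos -22°); with |MB| = 18.3, B = (-13.41, 23.53). Then |RB| = |B − R| = 27.09.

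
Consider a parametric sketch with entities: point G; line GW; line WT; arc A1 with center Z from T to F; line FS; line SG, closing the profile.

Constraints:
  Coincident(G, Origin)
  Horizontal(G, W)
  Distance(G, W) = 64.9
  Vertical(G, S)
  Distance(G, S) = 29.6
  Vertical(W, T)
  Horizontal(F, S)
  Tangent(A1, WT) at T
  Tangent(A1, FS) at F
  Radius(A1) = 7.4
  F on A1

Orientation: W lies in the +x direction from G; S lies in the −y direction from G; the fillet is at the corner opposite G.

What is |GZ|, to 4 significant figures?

61.64

GS is vertical with |GS| = 29.6 and S on the −y side, so S = (0.000, -29.60). The virtual corner opposite G is at (64.90, -29.60). The tangent condition forces ZT to be normal to WT and the tangent condition forces ZF to be normal to FS, with radius 7.4, so the center Z sits 7.4 in from both sides at Z = (57.50, -22.20). Then |GZ| = |Z − G| = 61.64.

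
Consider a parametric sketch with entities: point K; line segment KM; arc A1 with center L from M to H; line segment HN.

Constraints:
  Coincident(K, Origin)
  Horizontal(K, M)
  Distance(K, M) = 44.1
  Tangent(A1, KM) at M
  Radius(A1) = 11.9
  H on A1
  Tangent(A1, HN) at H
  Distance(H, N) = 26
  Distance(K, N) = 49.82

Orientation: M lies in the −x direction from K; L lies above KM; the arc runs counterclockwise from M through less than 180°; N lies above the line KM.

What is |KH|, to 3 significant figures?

34.3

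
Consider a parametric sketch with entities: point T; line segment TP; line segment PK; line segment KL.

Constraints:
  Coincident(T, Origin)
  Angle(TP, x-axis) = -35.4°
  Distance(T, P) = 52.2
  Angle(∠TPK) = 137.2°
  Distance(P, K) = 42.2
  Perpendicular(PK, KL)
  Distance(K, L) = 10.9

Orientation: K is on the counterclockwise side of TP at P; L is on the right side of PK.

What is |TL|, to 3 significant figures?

92.9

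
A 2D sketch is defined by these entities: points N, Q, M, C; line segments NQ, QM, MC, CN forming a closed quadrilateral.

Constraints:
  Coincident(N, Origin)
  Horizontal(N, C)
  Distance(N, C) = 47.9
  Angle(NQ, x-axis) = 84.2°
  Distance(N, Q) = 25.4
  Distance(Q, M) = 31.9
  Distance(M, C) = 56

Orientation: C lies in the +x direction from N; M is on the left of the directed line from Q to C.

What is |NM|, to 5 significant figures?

54.923

N is at the origin; NC is horizontal with |NC| = 47.9 and C in +x, so C = (47.9, 0). NQ runs at 84.2° with |NQ| = 25.4, so Q = (2.5668, 25.270). M is determined by |QM| = 31.9 and |MC| = 56.0 together: it lies at the intersection of circle(Q, 31.9) and circle(C, 56.0). With |QC| = 51.901, the foot of the radical line on QC is 5.5421 from Q and the perpendicular offset is √(31.9² − 5.5421²) = 31.415. Taking the left-of-QC solution: M = (22.703, 50.011).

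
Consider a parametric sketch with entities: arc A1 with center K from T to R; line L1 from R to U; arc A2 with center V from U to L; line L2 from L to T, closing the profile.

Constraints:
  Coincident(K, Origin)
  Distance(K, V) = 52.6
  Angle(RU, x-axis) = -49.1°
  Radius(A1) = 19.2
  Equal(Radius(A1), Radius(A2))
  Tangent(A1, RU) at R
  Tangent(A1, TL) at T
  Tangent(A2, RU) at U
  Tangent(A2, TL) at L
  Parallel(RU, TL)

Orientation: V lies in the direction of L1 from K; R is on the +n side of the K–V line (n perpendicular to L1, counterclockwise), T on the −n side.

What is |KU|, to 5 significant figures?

55.995

Tangency of A1 to both parallel lines with radius 19.2 puts R and T at K ± 19.2·n: R = (14.512, 12.571), T = (-14.512, -12.571). Equal radii place U and L the same way about V: U = V + 19.2·n = (48.952, -27.187), L = V − 19.2·n = (19.927, -52.329). Then |KU| = |U − K| = 55.995.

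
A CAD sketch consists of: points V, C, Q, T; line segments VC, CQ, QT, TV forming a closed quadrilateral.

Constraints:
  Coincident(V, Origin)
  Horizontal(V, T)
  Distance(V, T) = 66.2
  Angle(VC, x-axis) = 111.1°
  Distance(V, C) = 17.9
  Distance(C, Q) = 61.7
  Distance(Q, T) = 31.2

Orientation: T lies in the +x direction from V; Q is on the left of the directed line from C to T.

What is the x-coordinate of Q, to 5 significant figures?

54.069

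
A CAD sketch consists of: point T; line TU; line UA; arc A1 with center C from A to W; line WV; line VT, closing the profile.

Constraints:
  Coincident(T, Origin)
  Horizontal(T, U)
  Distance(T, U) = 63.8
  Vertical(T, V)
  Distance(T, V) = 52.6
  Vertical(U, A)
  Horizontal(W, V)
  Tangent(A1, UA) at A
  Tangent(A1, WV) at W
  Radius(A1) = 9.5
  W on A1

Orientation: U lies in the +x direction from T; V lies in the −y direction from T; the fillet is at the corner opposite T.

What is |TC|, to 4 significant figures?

69.33

T is at the origin; T and U share the same y with |TU| = 63.8 and U on the +x side, so U = (63.80, 0.000). T and V share the same x with |TV| = 52.6 and V on the −y side, so V = (0.000, -52.60). The virtual corner opposite T is at (63.80, -52.60). Tangency of A1 to UA means the radius CA is perpendicular to UA and tangency of A1 to WV means the radius CW is perpendicular to WV, with radius 9.5, so the center C sits 9.5 in from both sides at C = (54.30, -43.10). Then |TC| = |C − T| = 69.33.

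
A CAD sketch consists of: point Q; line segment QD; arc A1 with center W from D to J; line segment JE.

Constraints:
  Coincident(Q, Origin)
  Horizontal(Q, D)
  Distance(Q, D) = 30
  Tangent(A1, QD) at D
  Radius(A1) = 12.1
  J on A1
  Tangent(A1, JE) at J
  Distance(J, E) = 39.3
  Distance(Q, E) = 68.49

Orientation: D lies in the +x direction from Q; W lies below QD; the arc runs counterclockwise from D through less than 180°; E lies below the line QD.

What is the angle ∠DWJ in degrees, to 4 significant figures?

132.4°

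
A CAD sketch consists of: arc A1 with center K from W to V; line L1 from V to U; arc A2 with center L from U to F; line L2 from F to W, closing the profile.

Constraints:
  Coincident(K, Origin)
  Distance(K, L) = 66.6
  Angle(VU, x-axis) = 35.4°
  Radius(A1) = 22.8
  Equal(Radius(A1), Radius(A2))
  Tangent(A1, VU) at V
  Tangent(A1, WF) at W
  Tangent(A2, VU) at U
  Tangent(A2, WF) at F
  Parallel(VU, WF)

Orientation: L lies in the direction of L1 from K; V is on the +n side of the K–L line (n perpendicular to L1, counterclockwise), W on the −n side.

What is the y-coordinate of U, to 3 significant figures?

57.2

The slot axis is L1's direction at 35.4°, so u = (cos 35.4°, sin 35.4°) = (0.815, 0.579) and n = (−sin 35.4°, cos 35.4°) = (-0.579, 0.815). K is at the origin and L lies 66.6 along u from K, so L = 66.6·u = (54.3, 38.6). Tangency of A1 to both parallel lines with radius 22.8 puts V and W at K ± 22.8·n: V = (-13.2, 18.6), W = (13.2, -18.6). Equal radii place U and F the same way about L: U = L + 22.8·n = (41.1, 57.2), F = L − 22.8·n = (67.5, 20.0). So U.y = 57.2.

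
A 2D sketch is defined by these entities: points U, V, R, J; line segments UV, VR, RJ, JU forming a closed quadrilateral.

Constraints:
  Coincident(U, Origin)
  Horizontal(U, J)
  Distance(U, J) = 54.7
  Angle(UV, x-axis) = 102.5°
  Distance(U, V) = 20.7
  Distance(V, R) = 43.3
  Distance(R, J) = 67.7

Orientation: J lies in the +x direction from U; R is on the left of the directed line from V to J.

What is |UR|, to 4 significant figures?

59.91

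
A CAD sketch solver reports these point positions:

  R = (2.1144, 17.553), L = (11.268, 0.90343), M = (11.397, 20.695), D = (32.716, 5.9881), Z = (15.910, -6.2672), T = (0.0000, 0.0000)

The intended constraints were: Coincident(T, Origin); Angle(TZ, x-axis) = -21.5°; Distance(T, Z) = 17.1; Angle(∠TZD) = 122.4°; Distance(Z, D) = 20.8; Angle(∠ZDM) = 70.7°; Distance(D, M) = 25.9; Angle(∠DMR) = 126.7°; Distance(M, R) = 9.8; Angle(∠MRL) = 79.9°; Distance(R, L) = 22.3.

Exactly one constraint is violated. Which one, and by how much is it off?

Distance(R, L) = 22.3 — off by 3.30.

T = (0.00, 0.00) ✓; TZ at -21.50° ✓; |TZ| = 17.10 ✓; ∠TZD = 122.4° ✓; |ZD| = 20.80 ✓; ∠ZDM = 70.70° ✓; |DM| = 25.90 ✓; ∠DMR = 126.7° ✓; |MR| = 9.800 ✓; ∠MRL = 79.90° ✓; |RL| = 19.00 ✗.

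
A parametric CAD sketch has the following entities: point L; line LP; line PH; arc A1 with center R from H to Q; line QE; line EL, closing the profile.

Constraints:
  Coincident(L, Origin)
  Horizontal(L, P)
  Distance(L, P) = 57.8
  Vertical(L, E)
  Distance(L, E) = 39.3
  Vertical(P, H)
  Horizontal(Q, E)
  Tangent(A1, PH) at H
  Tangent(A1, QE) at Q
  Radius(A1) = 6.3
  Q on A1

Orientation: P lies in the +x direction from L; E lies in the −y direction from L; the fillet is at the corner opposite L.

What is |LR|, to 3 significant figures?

61.2

L is at the origin; LP is horizontal with |LP| = 57.8 and P on the +x side, so P = (57.8, 0.00). LE is vertical with |LE| = 39.3 and E on the −y side, so E = (0.00, -39.3). The virtual corner opposite L is at (57.8, -39.3). Since A1 is tangent to PH there, RH ⟂ PH and A1 meets QE tangentially, so RQ is at right angles to QE, with radius 6.3, so the center R sits 6.3 in from both sides at R = (51.5, -33.0). Then |LR| = |R − L| = 61.2.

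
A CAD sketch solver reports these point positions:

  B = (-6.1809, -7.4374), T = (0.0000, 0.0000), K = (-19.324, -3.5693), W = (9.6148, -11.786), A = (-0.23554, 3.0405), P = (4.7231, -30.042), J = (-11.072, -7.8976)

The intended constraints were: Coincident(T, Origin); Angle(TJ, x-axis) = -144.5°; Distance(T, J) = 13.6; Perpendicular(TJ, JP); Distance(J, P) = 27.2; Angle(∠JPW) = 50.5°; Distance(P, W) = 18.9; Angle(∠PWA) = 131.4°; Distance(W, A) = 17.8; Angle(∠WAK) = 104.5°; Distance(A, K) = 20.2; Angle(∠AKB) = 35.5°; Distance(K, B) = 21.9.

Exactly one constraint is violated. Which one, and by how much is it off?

Distance(K, B) = 21.9 — off by 8.20.

T = (0.00, 0.00) ✓; TJ at -144.5° ✓; |TJ| = 13.60 ✓; ∠(TJ, JP) = 90.00° ✓; |JP| = 27.20 ✓; ∠JPW = 50.50° ✓; |PW| = 18.90 ✓; ∠PWA = 131.4° ✓; |WA| = 17.80 ✓; ∠WAK = 104.5° ✓; |AK| = 20.20 ✓; ∠AKB = 35.50° ✓; |KB| = 13.70 ✗.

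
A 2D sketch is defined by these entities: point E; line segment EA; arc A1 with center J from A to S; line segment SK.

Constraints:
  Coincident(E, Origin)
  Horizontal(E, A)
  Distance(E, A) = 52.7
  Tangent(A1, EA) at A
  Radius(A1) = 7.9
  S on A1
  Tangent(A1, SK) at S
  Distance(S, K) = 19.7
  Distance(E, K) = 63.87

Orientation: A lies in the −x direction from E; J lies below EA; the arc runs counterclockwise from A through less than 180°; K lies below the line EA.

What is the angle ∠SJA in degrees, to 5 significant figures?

99.959°

E is at the origin; E and A share the same y with |EA| = 52.7 and A on the −x side, so A = (-52.700, 0.0000). The tangent condition forces JA to be normal to EA, so J = A + (0, -7.9) = (-52.700, -7.9000). Since JS ⟂ SK (tangency), |JK| = √(7.9² + 19.7²) = 21.225 regardless of where S sits on A1. So K lies on both circle(E, 63.87) and circle(J, 21.225); the below-EA intersection is K = (-57.074, -28.669). S is the foot of the tangent from K: S = (-60.481, -9.2662).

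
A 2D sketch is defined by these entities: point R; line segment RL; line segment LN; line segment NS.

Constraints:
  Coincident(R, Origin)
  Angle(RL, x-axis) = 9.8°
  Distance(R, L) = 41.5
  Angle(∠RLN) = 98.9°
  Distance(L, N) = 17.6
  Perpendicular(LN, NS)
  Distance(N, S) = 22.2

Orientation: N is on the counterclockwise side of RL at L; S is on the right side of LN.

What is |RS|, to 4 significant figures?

67.61

R is at the origin; RL runs at 9.8° with length 41.5, so L = 41.5·(cos 9.8°, sin 9.8°) = (40.89, 7.064). ∠RLN = 98.9°, so LN runs at 9.8° + (180° − 98.9°) = 90.90° from the x-axis; with |LN| = 17.6, N = L + 17.6·(cos 90.90°, sin 90.90°) = (40.62, 24.66). The perpendicularity gives NS at right angles to LN; with |NS| = 22.2 on the right of LN, S = N + 22.2·(0.9999, 0.01571) = (62.82, 25.01). Then |RS| = |S − R| = 67.61.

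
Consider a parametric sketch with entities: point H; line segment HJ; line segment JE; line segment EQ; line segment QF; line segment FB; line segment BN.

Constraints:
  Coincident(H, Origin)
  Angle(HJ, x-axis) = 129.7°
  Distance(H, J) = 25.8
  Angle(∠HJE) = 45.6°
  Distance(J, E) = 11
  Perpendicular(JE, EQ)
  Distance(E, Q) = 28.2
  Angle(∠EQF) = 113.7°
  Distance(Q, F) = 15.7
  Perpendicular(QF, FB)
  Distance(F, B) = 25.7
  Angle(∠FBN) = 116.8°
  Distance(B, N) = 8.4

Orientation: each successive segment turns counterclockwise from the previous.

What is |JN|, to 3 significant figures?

9.50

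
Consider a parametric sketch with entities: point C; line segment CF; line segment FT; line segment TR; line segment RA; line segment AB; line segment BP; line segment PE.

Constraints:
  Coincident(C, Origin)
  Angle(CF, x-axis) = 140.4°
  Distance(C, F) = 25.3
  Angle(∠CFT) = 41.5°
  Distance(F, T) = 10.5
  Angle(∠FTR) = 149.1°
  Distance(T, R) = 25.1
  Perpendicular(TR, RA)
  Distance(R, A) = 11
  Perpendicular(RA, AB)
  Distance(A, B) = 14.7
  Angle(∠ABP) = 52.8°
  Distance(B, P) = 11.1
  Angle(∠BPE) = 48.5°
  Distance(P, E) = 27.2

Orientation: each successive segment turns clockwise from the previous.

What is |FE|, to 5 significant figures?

39.224

C is at the origin; CF runs at 140.4° with length 25.3, so F = (-19.494, 16.127). ∠CFT = 41.5° gives FT at 1.9000° from the x-axis; with |FT| = 10.5, T = (-8.9998, 16.475). ∠FTR = 149.1° gives TR at -29.000° from the x-axis; with |TR| = 25.1, R = (12.953, 4.3062). TR ⟂ RA, so RA runs at -119.00°; with |RA| = 11.0, A = (7.6203, -5.3146). RA ⟂ AB, so AB runs at 151.00°; with |AB| = 14.7, B = (-5.2366, 1.8121). ∠ABP = 52.8° gives BP at 23.800° from the x-axis; with |BP| = 11.1, P = (4.9194, 6.2915). ∠BPE = 48.5° gives PE at -107.70° from the x-axis; with |PE| = 27.2, E = (-3.3503, -19.621). Then |FE| = |E − F| = 39.224.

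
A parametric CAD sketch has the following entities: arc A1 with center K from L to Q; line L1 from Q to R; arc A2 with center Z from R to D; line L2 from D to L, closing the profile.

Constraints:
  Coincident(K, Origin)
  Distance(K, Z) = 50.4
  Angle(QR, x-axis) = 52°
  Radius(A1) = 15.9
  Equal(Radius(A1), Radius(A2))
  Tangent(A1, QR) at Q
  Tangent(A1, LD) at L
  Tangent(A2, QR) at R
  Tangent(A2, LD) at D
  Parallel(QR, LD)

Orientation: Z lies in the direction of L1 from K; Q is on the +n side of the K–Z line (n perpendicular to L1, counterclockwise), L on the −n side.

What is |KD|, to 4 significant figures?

52.85

Tangency of A1 to both parallel lines with radius 15.9 puts Q and L at K ± 15.9·n: Q = (-12.53, 9.789), L = (12.53, -9.789). Equal radii place R and D the same way about Z: R = Z + 15.9·n = (18.50, 49.50), D = Z − 15.9·n = (43.56, 29.93). Then |KD| = |D − K| = 52.85.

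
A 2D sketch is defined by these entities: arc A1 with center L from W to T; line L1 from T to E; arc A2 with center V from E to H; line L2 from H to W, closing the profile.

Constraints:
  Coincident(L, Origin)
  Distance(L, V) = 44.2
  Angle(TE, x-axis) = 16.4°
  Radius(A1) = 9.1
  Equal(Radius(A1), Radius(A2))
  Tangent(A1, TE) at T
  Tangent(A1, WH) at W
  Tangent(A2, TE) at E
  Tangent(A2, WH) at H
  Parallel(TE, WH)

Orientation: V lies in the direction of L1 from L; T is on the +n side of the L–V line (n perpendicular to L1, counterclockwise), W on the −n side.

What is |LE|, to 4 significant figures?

45.13

Tangency of A1 to both parallel lines with radius 9.1 puts T and W at L ± 9.1·n: T = (-2.569, 8.730), W = (2.569, -8.730). Equal radii place E and H the same way about V: E = V + 9.1·n = (39.83, 21.21), H = V − 9.1·n = (44.97, 3.750). Then |LE| = |E − L| = 45.13.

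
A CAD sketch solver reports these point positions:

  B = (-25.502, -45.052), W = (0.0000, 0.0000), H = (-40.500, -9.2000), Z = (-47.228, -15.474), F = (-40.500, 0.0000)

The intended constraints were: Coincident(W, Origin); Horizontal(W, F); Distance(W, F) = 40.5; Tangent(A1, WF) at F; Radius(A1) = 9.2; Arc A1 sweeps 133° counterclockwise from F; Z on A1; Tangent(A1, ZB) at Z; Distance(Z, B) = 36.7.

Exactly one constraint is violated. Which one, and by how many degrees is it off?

Tangent(A1, ZB) at Z — off by 6.70°.

W = (0.00, 0.00) ✓; W.y = 0.00, F.y = 0.00 ✓; |WF| = 40.50 ✓; ∠(HF, FW) = 90.00° ✓; |HF| = 9.200 ✓; bearing(H→Z) − bearing(H→F) = 133.0° ✓; |HZ| = 9.199 ✓; ∠(HZ, ZB) = 96.70° ✗; |ZB| = 36.70 ✓.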